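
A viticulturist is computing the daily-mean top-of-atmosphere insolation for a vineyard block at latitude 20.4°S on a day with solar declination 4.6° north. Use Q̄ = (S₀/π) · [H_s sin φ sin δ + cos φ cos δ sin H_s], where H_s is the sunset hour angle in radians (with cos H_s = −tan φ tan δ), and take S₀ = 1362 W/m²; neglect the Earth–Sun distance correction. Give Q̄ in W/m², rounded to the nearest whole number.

386 W/m²

cos H_s = −tan(-20.4°) · tan(4.6°) = 0.0299, so H_s = arccos(0.0299) = 88.29°. In radians, H_s = 1.5410.
H_s sin φ sin δ = 1.5410 × -0.3486 × 0.0802 = -0.0431.
cos φ cos δ sin H_s = 0.9373 × 0.9968 × 0.9996 = 0.9339.
Q̄ = (1362/π) × (-0.0431 + 0.9339) = 433.54 × 0.8908 = 386.20 W/m².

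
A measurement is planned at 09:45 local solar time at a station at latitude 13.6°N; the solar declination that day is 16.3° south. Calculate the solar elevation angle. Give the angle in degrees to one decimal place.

Hour angle H = 15° × (9.75 − 12) = -33.75°.
With φ = 13.6°, δ = -16.3°, H = -33.75°: sin φ sin δ = -0.0660, cos φ cos δ cos H = 0.7757, so cos θ_z = 0.7097.
θ_z = arccos(0.7097) = 44.79°, so the elevation is 90° − 44.79° = 45.21°.

45.2°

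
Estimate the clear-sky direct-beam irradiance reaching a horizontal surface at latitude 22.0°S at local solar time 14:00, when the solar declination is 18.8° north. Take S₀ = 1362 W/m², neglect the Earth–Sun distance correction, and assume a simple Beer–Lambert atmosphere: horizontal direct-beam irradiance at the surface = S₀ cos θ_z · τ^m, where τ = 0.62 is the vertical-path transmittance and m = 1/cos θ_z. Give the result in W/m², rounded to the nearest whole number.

Hour angle H = 15° × (14 − 12) = 30.00°.
With φ = -22.0°, δ = 18.8°, H = 30.00°: sin φ sin δ = -0.1207, cos φ cos δ cos H = 0.7601, so cos θ_z = 0.6394.
Air mass m = 1/cos θ_z = 1/0.6394 = 1.564; τ^m = 0.62^1.564 = 0.4735.
Surface direct beam = 1362 × 0.6394 × 0.4735 = 412.35 W/m².

412 W/m²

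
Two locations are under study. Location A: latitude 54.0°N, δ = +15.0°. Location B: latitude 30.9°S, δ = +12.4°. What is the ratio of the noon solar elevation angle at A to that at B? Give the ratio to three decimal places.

1.092

A: 90° − |54.0 − (15.0)| = 51.00°.
B: 90° − |-30.9 − (12.4)| = 46.70°.
Ratio A/B = 51.0000 / 46.7000 = 1.0921.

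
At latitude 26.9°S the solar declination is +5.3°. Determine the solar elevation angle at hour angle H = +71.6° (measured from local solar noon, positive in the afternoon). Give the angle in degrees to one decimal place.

13.8°

cos θ_z = sin(-26.9°) sin(5.3°) + cos(-26.9°) cos(5.3°) cos(71.60°) = -0.0418 + 0.2803 = 0.2385.
θ_z = arccos(0.2385) = 76.20°, so the elevation is 90° − 76.20° = 13.80°.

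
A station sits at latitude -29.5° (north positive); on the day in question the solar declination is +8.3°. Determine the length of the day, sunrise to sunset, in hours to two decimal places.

11.37 hours

The sunset hour angle satisfies cos H_s = −tan φ tan δ = 0.0825, giving H_s = 85.27°.
Day length = 2 H_s / 15° h⁻¹ = 170.54° / 15 = 11.369 h.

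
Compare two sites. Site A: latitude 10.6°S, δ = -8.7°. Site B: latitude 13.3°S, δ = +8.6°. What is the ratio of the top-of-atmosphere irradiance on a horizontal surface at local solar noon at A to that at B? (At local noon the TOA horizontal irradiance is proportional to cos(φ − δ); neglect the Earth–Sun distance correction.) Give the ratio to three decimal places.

1.077

A: cos θ_z = cos(-10.6° − (-8.7°)) = 0.9995.
B: cos θ_z = cos(-13.3° − (8.6°)) = 0.9278.
Ratio A/B = 0.9995 / 0.9278 = 1.0773.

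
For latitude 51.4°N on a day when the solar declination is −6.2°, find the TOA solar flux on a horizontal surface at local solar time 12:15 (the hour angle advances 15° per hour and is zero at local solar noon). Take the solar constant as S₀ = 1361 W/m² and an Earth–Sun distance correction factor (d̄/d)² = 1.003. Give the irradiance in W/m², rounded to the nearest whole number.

Hour angle H = 15° × (12.25 − 12) = 3.75°.
cos θ_z = sin φ sin δ + cos φ cos δ cos H = (0.7815)(-0.1080) + (0.6239)(0.9942)(0.9979) = 0.5346.
Top-of-atmosphere irradiance = S₀ (d̄/d)² cos θ_z = 1361 × 1.003 × 0.5346 = 729.77 W/m².

730 W/m²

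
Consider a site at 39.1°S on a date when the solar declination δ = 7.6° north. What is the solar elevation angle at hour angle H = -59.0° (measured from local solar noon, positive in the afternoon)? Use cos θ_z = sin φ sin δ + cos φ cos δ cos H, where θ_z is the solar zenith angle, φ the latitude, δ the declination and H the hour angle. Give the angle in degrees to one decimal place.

18.2°

cos θ_z = sin φ sin δ + cos φ cos δ cos H = (-0.6307)(0.1323) + (0.7760)(0.9912)(0.5150) = 0.3127.
θ_z = arccos(0.3127) = 71.78°, so the elevation is 90° − 71.78° = 18.22°.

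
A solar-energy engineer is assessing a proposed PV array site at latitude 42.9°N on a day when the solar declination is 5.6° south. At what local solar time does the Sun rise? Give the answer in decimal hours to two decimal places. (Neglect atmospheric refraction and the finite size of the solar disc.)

−tan φ tan δ = −(0.9293)(-0.0981) = 0.0912; H_s = arccos(0.0912) = 84.77°.
Sunrise is at 12 − H_s/15 = 12 − 5.651 = 6.349 h local solar time.

6.35 h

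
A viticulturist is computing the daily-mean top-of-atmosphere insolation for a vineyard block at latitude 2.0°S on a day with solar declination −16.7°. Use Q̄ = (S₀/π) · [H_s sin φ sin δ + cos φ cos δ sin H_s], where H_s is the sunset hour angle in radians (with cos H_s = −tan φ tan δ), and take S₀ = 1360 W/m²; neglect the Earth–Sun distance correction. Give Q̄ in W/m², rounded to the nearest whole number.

421 W/m²

−tan φ tan δ = −(-0.0349)(-0.3000) = -0.0105; H_s = arccos(-0.0105) = 90.60°. In radians, H_s = 1.5813.
H_s sin φ sin δ = 1.5813 × -0.0349 × -0.2874 = 0.0159.
cos φ cos δ sin H_s = 0.9994 × 0.9578 × 0.9999 = 0.9571.
Q̄ = (1360/π) × (0.0159 + 0.9571) = 432.90 × 0.9730 = 421.21 W/m².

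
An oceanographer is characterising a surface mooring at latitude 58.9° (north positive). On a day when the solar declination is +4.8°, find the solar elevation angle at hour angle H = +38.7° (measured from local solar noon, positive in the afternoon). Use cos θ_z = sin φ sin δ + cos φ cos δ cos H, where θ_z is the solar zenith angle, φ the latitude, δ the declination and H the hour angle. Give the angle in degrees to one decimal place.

28.3°

cos θ_z = sin(58.9°) sin(4.8°) + cos(58.9°) cos(4.8°) cos(38.70°) = 0.0717 + 0.4017 = 0.4734.
θ_z = arccos(0.4734) = 61.74°, so the elevation is 90° − 61.74° = 28.26°.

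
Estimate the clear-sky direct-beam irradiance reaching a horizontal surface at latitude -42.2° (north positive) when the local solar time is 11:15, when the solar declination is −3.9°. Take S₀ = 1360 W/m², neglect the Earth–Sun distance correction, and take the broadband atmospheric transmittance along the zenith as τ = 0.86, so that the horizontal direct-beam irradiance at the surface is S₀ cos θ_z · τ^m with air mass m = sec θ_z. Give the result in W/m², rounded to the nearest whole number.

Hour angle H = 15° × (11.25 − 12) = -11.25°.
cos θ_z = sin(-42.2°) sin(-3.9°) + cos(-42.2°) cos(-3.9°) cos(-11.25°) = 0.0457 + 0.7249 = 0.7706.
Air mass m = 1/cos θ_z = 1/0.7706 = 1.298; τ^m = 0.86^1.298 = 0.8222.
Surface direct beam = 1360 × 0.7706 × 0.8222 = 861.68 W/m².

862 W/m²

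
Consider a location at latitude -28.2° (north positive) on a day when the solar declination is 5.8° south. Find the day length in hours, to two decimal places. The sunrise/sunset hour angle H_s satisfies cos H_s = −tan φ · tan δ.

−tan φ tan δ = −(-0.5362)(-0.1016) = -0.0545; H_s = arccos(-0.0545) = 93.12°.
Day length = 2 H_s / 15° h⁻¹ = 186.24° / 15 = 12.416 h.

12.42 hours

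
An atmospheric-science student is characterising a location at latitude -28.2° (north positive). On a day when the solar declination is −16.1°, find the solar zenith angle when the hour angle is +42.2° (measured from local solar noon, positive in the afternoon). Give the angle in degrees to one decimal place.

With φ = -28.2°, δ = -16.1°, H = 42.20°: sin φ sin δ = 0.1310, cos φ cos δ cos H = 0.6273, so cos θ_z = 0.7583.
θ_z = arccos(0.7583) = 40.69°.

40.7°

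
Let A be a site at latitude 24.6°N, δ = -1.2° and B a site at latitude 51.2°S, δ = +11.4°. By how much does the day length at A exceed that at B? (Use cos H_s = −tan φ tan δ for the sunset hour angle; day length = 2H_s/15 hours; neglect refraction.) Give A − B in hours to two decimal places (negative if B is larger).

+1.86 h

A: H_s = arccos(−tan 24.6° · tan -1.2°) = 89.45°, so 2H_s/15 = 11.9267 h.
B: H_s = arccos(−tan -51.2° · tan 11.4°) = 75.48°, so 2H_s/15 = 10.0640 h.
A − B = 11.9267 − 10.0640 = 1.8627 h.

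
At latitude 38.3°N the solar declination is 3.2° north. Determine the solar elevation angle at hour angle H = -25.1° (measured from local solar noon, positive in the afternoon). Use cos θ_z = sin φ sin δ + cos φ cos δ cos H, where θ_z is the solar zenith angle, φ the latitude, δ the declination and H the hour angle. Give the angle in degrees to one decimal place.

cos θ_z = sin(38.3°) sin(3.2°) + cos(38.3°) cos(3.2°) cos(-25.10°) = 0.0346 + 0.7096 = 0.7442.
θ_z = arccos(0.7442) = 41.91°, so the elevation is 90° − 41.91° = 48.09°.

48.1°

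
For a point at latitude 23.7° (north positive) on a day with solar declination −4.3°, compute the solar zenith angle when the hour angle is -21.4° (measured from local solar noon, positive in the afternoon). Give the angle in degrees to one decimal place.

cos θ_z = sin(23.7°) sin(-4.3°) + cos(23.7°) cos(-4.3°) cos(-21.40°) = -0.0301 + 0.8501 = 0.8200.
θ_z = arccos(0.8200) = 34.92°.

34.9°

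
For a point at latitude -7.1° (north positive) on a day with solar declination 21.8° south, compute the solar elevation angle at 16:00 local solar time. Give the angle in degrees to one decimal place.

Hour angle H = 15° × (16 − 12) = 60.00°.
cos θ_z = sin(-7.1°) sin(-21.8°) + cos(-7.1°) cos(-21.8°) cos(60.00°) = 0.0459 + 0.4607 = 0.5066.
θ_z = arccos(0.5066) = 59.56°, so the elevation is 90° − 59.56° = 30.44°.

30.4°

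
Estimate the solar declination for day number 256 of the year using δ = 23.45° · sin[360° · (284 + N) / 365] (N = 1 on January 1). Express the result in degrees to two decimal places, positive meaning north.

360 × (284 + 256) / 365 = 532.603°; sin(532.603°) = 0.1287.
δ = 23.45 × 0.1287 = 3.018° ≈ +3.02°.

+3.02°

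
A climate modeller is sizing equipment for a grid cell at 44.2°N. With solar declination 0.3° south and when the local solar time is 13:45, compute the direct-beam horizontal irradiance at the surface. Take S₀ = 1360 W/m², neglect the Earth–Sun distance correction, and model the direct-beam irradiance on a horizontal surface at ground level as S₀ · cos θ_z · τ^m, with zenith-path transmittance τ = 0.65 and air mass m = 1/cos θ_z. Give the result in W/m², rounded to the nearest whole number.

Hour angle H = 15° × (13.75 − 12) = 26.25°.
cos θ_z = sin(44.2°) sin(-0.3°) + cos(44.2°) cos(-0.3°) cos(26.25°) = -0.0037 + 0.6430 = 0.6393.
Air mass m = 1/cos θ_z = 1/0.6393 = 1.564; τ^m = 0.65^1.564 = 0.5098.
Surface direct beam = 1360 × 0.6393 × 0.5098 = 443.24 W/m².

443 W/m²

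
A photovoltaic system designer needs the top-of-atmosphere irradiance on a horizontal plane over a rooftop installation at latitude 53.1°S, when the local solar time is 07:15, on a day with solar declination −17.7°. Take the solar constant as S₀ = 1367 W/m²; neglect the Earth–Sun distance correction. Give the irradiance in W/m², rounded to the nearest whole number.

Hour angle H = 15° × (7.25 − 12) = -71.25°.
cos θ_z = sin(-53.1°) sin(-17.7°) + cos(-53.1°) cos(-17.7°) cos(-71.25°) = 0.2431 + 0.1839 = 0.4270.
Top-of-atmosphere irradiance = S₀ cos θ_z = 1367 × 0.4270 = 583.71 W/m².

584 W/m²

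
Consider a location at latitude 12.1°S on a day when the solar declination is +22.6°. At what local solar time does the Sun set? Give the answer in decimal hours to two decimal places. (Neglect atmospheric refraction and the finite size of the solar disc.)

17.66 h

−tan φ tan δ = −(-0.2144)(0.4163) = 0.0893; H_s = arccos(0.0893) = 84.88°.
Sunset is at 12 + H_s/15 = 12 + 5.659 = 17.659 h local solar time.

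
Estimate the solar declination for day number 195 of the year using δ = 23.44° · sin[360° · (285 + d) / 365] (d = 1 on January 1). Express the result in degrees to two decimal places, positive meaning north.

+21.51°

360 × (285 + 195) / 365 = 473.425°; sin(473.425°) = 0.9176.
δ = 23.44 × 0.9176 = 21.509° ≈ +21.51°.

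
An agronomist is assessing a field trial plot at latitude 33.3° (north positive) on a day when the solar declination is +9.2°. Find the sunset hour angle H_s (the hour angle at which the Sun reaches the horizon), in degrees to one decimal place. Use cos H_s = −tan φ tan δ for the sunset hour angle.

96.1°

−tan φ tan δ = −(0.6569)(0.1620) = -0.1064; H_s = arccos(-0.1064) = 96.11°.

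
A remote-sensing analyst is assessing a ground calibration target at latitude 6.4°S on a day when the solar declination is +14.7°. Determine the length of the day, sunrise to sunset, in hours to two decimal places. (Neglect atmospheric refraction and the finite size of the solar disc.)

11.78 hours

The sunset hour angle satisfies cos H_s = −tan φ tan δ = 0.0294, giving H_s = 88.32°.
Day length = 2 H_s / 15° h⁻¹ = 176.64° / 15 = 11.776 h.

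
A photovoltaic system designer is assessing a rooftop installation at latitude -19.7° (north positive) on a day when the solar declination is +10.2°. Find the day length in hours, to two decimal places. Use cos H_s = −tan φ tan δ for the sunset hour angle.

11.51 hours

The sunset hour angle satisfies cos H_s = −tan φ tan δ = 0.0644, giving H_s = 86.31°.
Day length = 2 H_s / 15° h⁻¹ = 172.62° / 15 = 11.508 h.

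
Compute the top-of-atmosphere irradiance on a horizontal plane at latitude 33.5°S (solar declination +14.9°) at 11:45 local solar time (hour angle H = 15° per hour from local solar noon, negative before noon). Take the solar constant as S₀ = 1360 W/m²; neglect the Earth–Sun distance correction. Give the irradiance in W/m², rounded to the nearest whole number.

901 W/m²

Hour angle H = 15° × (11.75 − 12) = -3.75°.
With φ = -33.5°, δ = 14.9°, H = -3.75°: sin φ sin δ = -0.1419, cos φ cos δ cos H = 0.8041, so cos θ_z = 0.6622.
Top-of-atmosphere irradiance = S₀ cos θ_z = 1360 × 0.6622 = 900.59 W/m².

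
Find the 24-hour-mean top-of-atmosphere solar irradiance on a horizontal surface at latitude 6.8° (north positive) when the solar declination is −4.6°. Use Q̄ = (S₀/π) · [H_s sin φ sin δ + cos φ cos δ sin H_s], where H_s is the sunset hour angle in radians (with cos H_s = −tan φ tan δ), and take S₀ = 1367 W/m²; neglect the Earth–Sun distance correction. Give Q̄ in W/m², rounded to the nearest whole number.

cos H_s = −tan(6.8°) · tan(-4.6°) = 0.0096, so H_s = arccos(0.0096) = 89.45°. In radians, H_s = 1.5612.
H_s sin φ sin δ = 1.5612 × 0.1184 × -0.0802 = -0.0148.
cos φ cos δ sin H_s = 0.9930 × 0.9968 × 1.0000 = 0.9898.
Q̄ = (1367/π) × (-0.0148 + 0.9898) = 435.13 × 0.9750 = 424.25 W/m².

424 W/m²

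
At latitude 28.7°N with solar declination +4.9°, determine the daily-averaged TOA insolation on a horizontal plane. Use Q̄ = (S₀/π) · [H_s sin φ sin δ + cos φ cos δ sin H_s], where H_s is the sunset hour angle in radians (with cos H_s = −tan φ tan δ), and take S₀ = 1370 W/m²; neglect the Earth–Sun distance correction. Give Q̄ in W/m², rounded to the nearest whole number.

410 W/m²

The sunset hour angle satisfies cos H_s = −tan φ tan δ = -0.0469, giving H_s = 92.69°. In radians, H_s = 1.6177.
H_s sin φ sin δ = 1.6177 × 0.4802 × 0.0854 = 0.0663.
cos φ cos δ sin H_s = 0.8771 × 0.9963 × 0.9989 = 0.8729.
Q̄ = (1370/π) × (0.0663 + 0.8729) = 436.08 × 0.9392 = 409.57 W/m².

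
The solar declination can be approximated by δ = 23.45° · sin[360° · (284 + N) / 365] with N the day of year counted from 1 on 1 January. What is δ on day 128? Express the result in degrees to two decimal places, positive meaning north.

+16.97°

360 × (284 + 128) / 365 = 406.356°; sin(406.356°) = 0.7236.
δ = 23.45 × 0.7236 = 16.968° ≈ +16.97°.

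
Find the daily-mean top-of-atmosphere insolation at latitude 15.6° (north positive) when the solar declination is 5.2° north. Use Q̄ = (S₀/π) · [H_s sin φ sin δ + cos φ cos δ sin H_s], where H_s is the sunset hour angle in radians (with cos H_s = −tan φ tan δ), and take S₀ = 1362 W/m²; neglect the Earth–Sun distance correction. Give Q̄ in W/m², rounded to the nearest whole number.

433 W/m²

The sunset hour angle satisfies cos H_s = −tan φ tan δ = -0.0254, giving H_s = 91.46°. In radians, H_s = 1.5963.
H_s sin φ sin δ = 1.5963 × 0.2689 × 0.0906 = 0.0389.
cos φ cos δ sin H_s = 0.9632 × 0.9959 × 0.9997 = 0.9590.
Q̄ = (1362/π) × (0.0389 + 0.9590) = 433.54 × 0.9979 = 432.63 W/m².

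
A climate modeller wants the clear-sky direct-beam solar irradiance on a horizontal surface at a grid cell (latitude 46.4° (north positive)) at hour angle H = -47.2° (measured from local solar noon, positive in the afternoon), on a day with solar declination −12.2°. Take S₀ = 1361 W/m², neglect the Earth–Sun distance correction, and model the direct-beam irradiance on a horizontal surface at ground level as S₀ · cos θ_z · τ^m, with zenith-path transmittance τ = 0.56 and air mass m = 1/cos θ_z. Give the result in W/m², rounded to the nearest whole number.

With φ = 46.4°, δ = -12.2°, H = -47.20°: sin φ sin δ = -0.1530, cos φ cos δ cos H = 0.4580, so cos θ_z = 0.3050.
Air mass m = 1/cos θ_z = 1/0.3050 = 3.279; τ^m = 0.56^3.279 = 0.1494.
Surface direct beam = 1361 × 0.3050 × 0.1494 = 62.02 W/m².

62 W/m²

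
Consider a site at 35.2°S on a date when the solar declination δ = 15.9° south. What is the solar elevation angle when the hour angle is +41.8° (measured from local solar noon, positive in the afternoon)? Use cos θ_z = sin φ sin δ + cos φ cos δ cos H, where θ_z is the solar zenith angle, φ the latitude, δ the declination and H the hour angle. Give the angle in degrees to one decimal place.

With φ = -35.2°, δ = -15.9°, H = 41.80°: sin φ sin δ = 0.1579, cos φ cos δ cos H = 0.5859, so cos θ_z = 0.7438.
θ_z = arccos(0.7438) = 41.94°, so the elevation is 90° − 41.94° = 48.06°.

48.1°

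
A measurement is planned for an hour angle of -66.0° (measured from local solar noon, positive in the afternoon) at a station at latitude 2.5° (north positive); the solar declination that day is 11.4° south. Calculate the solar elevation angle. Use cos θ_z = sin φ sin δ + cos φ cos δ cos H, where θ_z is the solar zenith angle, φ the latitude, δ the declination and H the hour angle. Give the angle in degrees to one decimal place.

cos θ_z = sin φ sin δ + cos φ cos δ cos H = (0.0436)(-0.1977) + (0.9990)(0.9803)(0.4067) = 0.3897.
θ_z = arccos(0.3897) = 67.06°, so the elevation is 90° − 67.06° = 22.94°.

22.9°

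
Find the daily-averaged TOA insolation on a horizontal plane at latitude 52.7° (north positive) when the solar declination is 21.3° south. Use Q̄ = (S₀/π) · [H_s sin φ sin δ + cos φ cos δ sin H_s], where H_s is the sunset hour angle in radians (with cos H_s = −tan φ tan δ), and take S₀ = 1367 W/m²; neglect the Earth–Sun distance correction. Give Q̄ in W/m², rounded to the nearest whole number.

The sunset hour angle satisfies cos H_s = −tan φ tan δ = 0.5118, giving H_s = 59.22°. In radians, H_s = 1.0336.
H_s sin φ sin δ = 1.0336 × 0.7955 × -0.3633 = -0.2987.
cos φ cos δ sin H_s = 0.6060 × 0.9317 × 0.8591 = 0.4851.
Q̄ = (1367/π) × (-0.2987 + 0.4851) = 435.13 × 0.1864 = 81.11 W/m².

81 W/m²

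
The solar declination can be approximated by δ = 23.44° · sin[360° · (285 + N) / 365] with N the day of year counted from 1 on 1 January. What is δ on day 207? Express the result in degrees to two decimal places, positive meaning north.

360 × (285 + 207) / 365 = 485.260°; sin(485.260°) = 0.8165.
δ = 23.44 × 0.8165 = 19.139° ≈ +19.14°.

+19.14°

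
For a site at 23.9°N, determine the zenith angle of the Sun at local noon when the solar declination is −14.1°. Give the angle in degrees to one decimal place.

At local solar noon the hour angle is zero, so the zenith angle is |φ − δ| = |23.9° − (-14.1°)| = 38.0°.

38.0°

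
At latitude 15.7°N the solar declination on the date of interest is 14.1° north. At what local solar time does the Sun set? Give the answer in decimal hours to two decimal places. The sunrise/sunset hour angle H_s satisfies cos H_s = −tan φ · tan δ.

18.27 h

The sunset hour angle satisfies cos H_s = −tan φ tan δ = -0.0706, giving H_s = 94.05°.
Sunset is at 12 + H_s/15 = 12 + 6.270 = 18.270 h local solar time.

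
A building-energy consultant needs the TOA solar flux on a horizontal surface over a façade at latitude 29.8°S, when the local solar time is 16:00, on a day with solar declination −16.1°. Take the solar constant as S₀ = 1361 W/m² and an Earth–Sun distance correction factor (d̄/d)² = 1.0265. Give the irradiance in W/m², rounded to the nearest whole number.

Hour angle H = 15° × (16 − 12) = 60.00°.
cos θ_z = sin φ sin δ + cos φ cos δ cos H = (-0.4970)(-0.2773) + (0.8678)(0.9608)(0.5000) = 0.5547.
Top-of-atmosphere irradiance = S₀ (d̄/d)² cos θ_z = 1361 × 1.0265 × 0.5547 = 774.95 W/m².

775 W/m²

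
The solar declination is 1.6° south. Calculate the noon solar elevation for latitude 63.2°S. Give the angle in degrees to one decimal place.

28.4°

At local solar noon the hour angle is zero, so the elevation is 90° − |φ − δ| = 90° − |-63.2° − (-1.6°)| = 90° − 61.6° = 28.4°.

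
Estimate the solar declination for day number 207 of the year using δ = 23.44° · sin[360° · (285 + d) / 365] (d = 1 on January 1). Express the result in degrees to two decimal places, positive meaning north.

360 × (285 + 207) / 365 = 485.260°; sin(485.260°) = 0.8165.
δ = 23.44 × 0.8165 = 19.139° ≈ +19.14°.

+19.14°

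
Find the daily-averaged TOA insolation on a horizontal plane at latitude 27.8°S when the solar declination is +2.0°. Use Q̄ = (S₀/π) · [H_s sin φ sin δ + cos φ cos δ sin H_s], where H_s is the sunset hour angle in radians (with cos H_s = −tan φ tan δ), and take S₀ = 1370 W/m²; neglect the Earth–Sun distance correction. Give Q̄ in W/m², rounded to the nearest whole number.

374 W/m²

−tan φ tan δ = −(-0.5272)(0.0349) = 0.0184; H_s = arccos(0.0184) = 88.95°. In radians, H_s = 1.5525.
H_s sin φ sin δ = 1.5525 × -0.4664 × 0.0349 = -0.0253.
cos φ cos δ sin H_s = 0.8846 × 0.9994 × 0.9998 = 0.8839.
Q̄ = (1370/π) × (-0.0253 + 0.8839) = 436.08 × 0.8586 = 374.42 W/m².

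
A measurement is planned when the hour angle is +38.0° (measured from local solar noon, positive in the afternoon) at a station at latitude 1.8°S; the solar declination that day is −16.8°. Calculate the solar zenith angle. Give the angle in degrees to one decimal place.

With φ = -1.8°, δ = -16.8°, H = 38.00°: sin φ sin δ = 0.0091, cos φ cos δ cos H = 0.7540, so cos θ_z = 0.7631.
θ_z = arccos(0.7631) = 40.26°.

40.3°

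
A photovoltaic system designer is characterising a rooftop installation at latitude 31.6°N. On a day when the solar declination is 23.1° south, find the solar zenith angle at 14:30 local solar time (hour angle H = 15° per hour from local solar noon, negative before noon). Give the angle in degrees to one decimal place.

65.4°

Hour angle H = 15° × (14.5 − 12) = 37.50°.
With φ = 31.6°, δ = -23.1°, H = 37.50°: sin φ sin δ = -0.2056, cos φ cos δ cos H = 0.6215, so cos θ_z = 0.4159.
θ_z = arccos(0.4159) = 65.42°.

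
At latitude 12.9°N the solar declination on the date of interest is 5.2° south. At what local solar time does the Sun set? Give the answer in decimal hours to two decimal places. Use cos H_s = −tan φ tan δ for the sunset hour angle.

cos H_s = −tan(12.9°) · tan(-5.2°) = 0.0208, so H_s = arccos(0.0208) = 88.81°.
Sunset is at 12 + H_s/15 = 12 + 5.921 = 17.921 h local solar time.

17.92 h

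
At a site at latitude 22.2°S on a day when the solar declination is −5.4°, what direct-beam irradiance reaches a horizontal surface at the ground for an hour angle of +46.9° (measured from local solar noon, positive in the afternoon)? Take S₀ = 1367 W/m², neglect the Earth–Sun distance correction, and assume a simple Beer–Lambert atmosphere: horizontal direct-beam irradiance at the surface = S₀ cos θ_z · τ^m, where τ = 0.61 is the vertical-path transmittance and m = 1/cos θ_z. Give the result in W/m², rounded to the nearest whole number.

433 W/m²

cos θ_z = sin(-22.2°) sin(-5.4°) + cos(-22.2°) cos(-5.4°) cos(46.90°) = 0.0356 + 0.6298 = 0.6654.
Air mass m = 1/cos θ_z = 1/0.6654 = 1.503; τ^m = 0.61^1.503 = 0.4757.
Surface direct beam = 1367 × 0.6654 × 0.4757 = 432.70 W/m².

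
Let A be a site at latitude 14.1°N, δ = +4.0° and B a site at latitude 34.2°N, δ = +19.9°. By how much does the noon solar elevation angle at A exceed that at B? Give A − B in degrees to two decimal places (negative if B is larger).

A: 90° − |14.1 − (4.0)| = 79.90°.
B: 90° − |34.2 − (19.9)| = 75.70°.
A − B = 79.90 − 75.70 = 4.20°.

+4.20°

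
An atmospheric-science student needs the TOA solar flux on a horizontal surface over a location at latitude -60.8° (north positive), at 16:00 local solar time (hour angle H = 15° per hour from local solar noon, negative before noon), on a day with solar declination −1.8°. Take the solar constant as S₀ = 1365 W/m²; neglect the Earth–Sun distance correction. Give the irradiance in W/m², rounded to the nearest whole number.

370 W/m²

Hour angle H = 15° × (16 − 12) = 60.00°.
cos θ_z = sin(-60.8°) sin(-1.8°) + cos(-60.8°) cos(-1.8°) cos(60.00°) = 0.0274 + 0.2438 = 0.2712.
Top-of-atmosphere irradiance = S₀ cos θ_z = 1365 × 0.2712 = 370.19 W/m².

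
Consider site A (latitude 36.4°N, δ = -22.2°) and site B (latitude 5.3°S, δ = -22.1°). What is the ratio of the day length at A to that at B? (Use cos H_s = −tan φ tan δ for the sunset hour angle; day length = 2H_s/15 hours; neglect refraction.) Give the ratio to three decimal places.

0.787

A: H_s = arccos(−tan 36.4° · tan -22.2°) = 72.49°, so 2H_s/15 = 9.6653 h.
B: H_s = arccos(−tan -5.3° · tan -22.1°) = 92.16°, so 2H_s/15 = 12.2880 h.
Ratio A/B = 9.6653 / 12.2880 = 0.7866.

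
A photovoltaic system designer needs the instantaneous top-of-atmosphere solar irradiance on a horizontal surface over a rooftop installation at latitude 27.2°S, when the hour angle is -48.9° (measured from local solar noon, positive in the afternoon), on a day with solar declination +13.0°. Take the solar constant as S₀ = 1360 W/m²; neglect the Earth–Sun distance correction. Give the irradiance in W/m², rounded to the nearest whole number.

635 W/m²

cos θ_z = sin φ sin δ + cos φ cos δ cos H = (-0.4571)(0.2250) + (0.8894)(0.9744)(0.6574) = 0.4669.
Top-of-atmosphere irradiance = S₀ cos θ_z = 1360 × 0.4669 = 634.98 W/m².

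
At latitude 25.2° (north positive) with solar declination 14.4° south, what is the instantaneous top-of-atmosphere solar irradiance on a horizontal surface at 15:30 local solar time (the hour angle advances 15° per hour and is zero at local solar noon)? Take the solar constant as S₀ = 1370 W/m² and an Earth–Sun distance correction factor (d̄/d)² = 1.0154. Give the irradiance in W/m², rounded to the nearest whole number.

Hour angle H = 15° × (15.5 − 12) = 52.50°.
cos θ_z = sin(25.2°) sin(-14.4°) + cos(25.2°) cos(-14.4°) cos(52.50°) = -0.1059 + 0.5335 = 0.4276.
Top-of-atmosphere irradiance = S₀ (d̄/d)² cos θ_z = 1370 × 1.0154 × 0.4276 = 594.83 W/m².

595 W/m²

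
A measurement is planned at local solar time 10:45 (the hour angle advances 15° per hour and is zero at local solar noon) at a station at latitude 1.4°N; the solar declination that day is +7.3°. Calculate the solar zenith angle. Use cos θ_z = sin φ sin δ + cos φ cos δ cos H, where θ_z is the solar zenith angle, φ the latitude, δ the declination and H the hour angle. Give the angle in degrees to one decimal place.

19.6°

Hour angle H = 15° × (10.75 − 12) = -18.75°.
cos θ_z = sin φ sin δ + cos φ cos δ cos H = (0.0244)(0.1271) + (0.9997)(0.9919)(0.9469) = 0.9420.
θ_z = arccos(0.9420) = 19.61°.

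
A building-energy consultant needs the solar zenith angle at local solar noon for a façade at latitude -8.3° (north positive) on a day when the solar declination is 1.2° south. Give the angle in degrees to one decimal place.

At local solar noon the hour angle is zero, so the zenith angle is |φ − δ| = |-8.3° − (-1.2°)| = 7.1°.

7.1°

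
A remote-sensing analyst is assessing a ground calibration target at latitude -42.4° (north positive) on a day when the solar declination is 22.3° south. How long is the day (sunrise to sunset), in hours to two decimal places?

14.93 hours

The sunset hour angle satisfies cos H_s = −tan φ tan δ = -0.3745, giving H_s = 111.99°.
Day length = 2 H_s / 15° h⁻¹ = 223.98° / 15 = 14.932 h.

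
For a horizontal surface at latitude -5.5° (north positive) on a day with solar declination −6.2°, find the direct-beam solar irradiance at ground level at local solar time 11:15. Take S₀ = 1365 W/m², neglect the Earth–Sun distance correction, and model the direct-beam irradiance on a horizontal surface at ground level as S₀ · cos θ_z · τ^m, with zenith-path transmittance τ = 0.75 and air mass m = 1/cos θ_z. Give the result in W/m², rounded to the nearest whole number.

999 W/m²

Hour angle H = 15° × (11.25 − 12) = -11.25°.
cos θ_z = sin φ sin δ + cos φ cos δ cos H = (-0.0958)(-0.1080) + (0.9954)(0.9942)(0.9808) = 0.9810.
Air mass m = 1/cos θ_z = 1/0.9810 = 1.019; τ^m = 0.75^1.019 = 0.7459.
Surface direct beam = 1365 × 0.9810 × 0.7459 = 998.81 W/m².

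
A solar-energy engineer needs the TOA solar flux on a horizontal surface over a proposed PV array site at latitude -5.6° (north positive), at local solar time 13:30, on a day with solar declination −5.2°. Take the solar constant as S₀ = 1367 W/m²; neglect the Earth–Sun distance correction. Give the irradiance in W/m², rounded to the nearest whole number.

Hour angle H = 15° × (13.5 − 12) = 22.50°.
cos θ_z = sin φ sin δ + cos φ cos δ cos H = (-0.0976)(-0.0906) + (0.9952)(0.9959)(0.9239) = 0.9245.
Top-of-atmosphere irradiance = S₀ cos θ_z = 1367 × 0.9245 = 1263.79 W/m².

1264 W/m²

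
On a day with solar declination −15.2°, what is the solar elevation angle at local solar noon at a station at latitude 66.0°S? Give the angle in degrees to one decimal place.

39.2°

At local solar noon the hour angle is zero, so the elevation is 90° − |φ − δ| = 90° − |-66.0° − (-15.2°)| = 90° − 50.8° = 39.2°.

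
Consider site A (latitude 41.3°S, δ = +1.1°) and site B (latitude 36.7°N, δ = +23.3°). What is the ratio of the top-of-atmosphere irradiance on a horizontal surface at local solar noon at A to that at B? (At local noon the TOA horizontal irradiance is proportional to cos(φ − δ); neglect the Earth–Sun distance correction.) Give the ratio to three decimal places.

A: cos θ_z = cos(-41.3° − (1.1°)) = 0.7385.
B: cos θ_z = cos(36.7° − (23.3°)) = 0.9728.
Ratio A/B = 0.7385 / 0.9728 = 0.7591.

0.759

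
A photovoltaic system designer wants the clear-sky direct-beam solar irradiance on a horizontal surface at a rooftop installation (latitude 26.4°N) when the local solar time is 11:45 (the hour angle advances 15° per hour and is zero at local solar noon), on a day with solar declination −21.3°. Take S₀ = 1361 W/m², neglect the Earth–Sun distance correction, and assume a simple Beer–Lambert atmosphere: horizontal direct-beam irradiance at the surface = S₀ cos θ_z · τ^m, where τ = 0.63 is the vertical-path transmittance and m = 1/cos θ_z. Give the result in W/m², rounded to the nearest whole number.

459 W/m²

Hour angle H = 15° × (11.75 − 12) = -3.75°.
cos θ_z = sin φ sin δ + cos φ cos δ cos H = (0.4446)(-0.3633) + (0.8957)(0.9317)(0.9979) = 0.6712.
Air mass m = 1/cos θ_z = 1/0.6712 = 1.490; τ^m = 0.63^1.490 = 0.5024.
Surface direct beam = 1361 × 0.6712 × 0.5024 = 458.94 W/m².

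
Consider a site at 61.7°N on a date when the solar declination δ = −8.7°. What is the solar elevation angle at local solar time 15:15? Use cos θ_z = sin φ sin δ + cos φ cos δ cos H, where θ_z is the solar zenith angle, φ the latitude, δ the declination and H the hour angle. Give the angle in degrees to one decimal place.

Hour angle H = 15° × (15.25 − 12) = 48.75°.
cos θ_z = sin(61.7°) sin(-8.7°) + cos(61.7°) cos(-8.7°) cos(48.75°) = -0.1332 + 0.3090 = 0.1758.
θ_z = arccos(0.1758) = 79.87°, so the elevation is 90° − 79.87° = 10.13°.

10.1°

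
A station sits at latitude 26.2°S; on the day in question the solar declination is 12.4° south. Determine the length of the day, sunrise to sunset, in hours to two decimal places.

cos H_s = −tan(-26.2°) · tan(-12.4°) = -0.1082, so H_s = arccos(-0.1082) = 96.21°.
Day length = 2 H_s / 15° h⁻¹ = 192.42° / 15 = 12.828 h.

12.83 hours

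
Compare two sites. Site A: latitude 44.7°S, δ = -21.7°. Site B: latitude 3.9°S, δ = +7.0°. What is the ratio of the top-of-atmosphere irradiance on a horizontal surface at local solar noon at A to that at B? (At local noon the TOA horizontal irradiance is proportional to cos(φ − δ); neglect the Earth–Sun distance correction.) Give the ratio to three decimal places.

0.937

A: cos θ_z = cos(-44.7° − (-21.7°)) = 0.9205.
B: cos θ_z = cos(-3.9° − (7.0°)) = 0.9820.
Ratio A/B = 0.9205 / 0.9820 = 0.9374.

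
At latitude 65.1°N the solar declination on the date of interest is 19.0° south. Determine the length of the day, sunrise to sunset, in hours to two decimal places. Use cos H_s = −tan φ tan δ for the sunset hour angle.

5.62 hours

cos H_s = −tan(65.1°) · tan(-19.0°) = 0.7418, so H_s = arccos(0.7418) = 42.12°.
Day length = 2 H_s / 15° h⁻¹ = 84.24° / 15 = 5.616 h.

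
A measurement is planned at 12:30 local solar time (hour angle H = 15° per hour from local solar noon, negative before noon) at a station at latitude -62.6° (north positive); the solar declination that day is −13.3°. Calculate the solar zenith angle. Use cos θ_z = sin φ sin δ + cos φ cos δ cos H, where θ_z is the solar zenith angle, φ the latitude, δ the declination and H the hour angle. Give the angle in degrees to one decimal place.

49.6°

Hour angle H = 15° × (12.5 − 12) = 7.50°.
With φ = -62.6°, δ = -13.3°, H = 7.50°: sin φ sin δ = 0.2042, cos φ cos δ cos H = 0.4440, so cos θ_z = 0.6482.
θ_z = arccos(0.6482) = 49.59°.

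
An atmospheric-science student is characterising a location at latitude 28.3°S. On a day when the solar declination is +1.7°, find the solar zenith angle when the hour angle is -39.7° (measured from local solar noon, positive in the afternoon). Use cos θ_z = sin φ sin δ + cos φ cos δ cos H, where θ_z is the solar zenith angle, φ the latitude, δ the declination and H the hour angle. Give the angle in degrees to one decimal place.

cos θ_z = sin(-28.3°) sin(1.7°) + cos(-28.3°) cos(1.7°) cos(-39.70°) = -0.0141 + 0.6771 = 0.6630.
θ_z = arccos(0.6630) = 48.47°.

48.5°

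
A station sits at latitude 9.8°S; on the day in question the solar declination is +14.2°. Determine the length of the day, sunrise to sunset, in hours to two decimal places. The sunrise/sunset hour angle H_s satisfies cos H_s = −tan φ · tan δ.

11.67 hours

−tan φ tan δ = −(-0.1727)(0.2530) = 0.0437; H_s = arccos(0.0437) = 87.50°.
Day length = 2 H_s / 15° h⁻¹ = 175.00° / 15 = 11.667 h.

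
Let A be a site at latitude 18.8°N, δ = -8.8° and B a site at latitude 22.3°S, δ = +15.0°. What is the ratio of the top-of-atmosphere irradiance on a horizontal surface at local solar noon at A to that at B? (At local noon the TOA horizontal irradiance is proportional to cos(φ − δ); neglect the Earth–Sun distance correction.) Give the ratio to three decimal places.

1.114

A: cos θ_z = cos(18.8° − (-8.8°)) = 0.8862.
B: cos θ_z = cos(-22.3° − (15.0°)) = 0.7955.
Ratio A/B = 0.8862 / 0.7955 = 1.1140.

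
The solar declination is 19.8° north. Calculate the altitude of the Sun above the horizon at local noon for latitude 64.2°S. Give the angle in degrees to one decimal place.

At local solar noon the hour angle is zero, so the elevation is 90° − |φ − δ| = 90° − |-64.2° − (19.8°)| = 90° − 84.0° = 6.0°.

6.0°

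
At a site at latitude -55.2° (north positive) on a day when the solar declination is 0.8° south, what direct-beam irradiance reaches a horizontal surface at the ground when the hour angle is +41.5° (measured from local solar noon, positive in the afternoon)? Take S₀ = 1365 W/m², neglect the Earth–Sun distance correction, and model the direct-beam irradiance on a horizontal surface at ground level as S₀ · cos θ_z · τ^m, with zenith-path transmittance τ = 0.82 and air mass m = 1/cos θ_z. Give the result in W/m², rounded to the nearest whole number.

381 W/m²

cos θ_z = sin φ sin δ + cos φ cos δ cos H = (-0.8211)(-0.0140) + (0.5707)(0.9999)(0.7490) = 0.4389.
Air mass m = 1/cos θ_z = 1/0.4389 = 2.278; τ^m = 0.82^2.278 = 0.6363.
Surface direct beam = 1365 × 0.4389 × 0.6363 = 381.21 W/m².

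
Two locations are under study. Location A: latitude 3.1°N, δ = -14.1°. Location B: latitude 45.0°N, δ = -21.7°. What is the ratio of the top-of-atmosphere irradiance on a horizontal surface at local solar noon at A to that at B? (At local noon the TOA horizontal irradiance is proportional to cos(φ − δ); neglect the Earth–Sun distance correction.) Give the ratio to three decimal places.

A: cos θ_z = cos(3.1° − (-14.1°)) = 0.9553.
B: cos θ_z = cos(45.0° − (-21.7°)) = 0.3955.
Ratio A/B = 0.9553 / 0.3955 = 2.4154.

2.415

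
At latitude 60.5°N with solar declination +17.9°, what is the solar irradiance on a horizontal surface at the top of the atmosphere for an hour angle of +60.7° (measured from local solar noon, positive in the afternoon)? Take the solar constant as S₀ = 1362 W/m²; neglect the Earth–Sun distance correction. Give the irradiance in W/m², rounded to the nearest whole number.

677 W/m²

With φ = 60.5°, δ = 17.9°, H = 60.70°: sin φ sin δ = 0.2675, cos φ cos δ cos H = 0.2293, so cos θ_z = 0.4968.
Top-of-atmosphere irradiance = S₀ cos θ_z = 1362 × 0.4968 = 676.64 W/m².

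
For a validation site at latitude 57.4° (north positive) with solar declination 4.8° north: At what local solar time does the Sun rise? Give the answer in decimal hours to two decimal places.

5.50 h

The sunset hour angle satisfies cos H_s = −tan φ tan δ = -0.1313, giving H_s = 97.54°.
Sunrise is at 12 − H_s/15 = 12 − 6.503 = 5.497 h local solar time.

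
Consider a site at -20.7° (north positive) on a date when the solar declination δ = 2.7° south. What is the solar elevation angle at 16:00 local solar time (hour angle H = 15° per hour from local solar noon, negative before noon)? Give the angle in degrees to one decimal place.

Hour angle H = 15° × (16 − 12) = 60.00°.
cos θ_z = sin φ sin δ + cos φ cos δ cos H = (-0.3535)(-0.0471) + (0.9354)(0.9989)(0.5000) = 0.4838.
θ_z = arccos(0.4838) = 61.07°, so the elevation is 90° − 61.07° = 28.93°.

28.9°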